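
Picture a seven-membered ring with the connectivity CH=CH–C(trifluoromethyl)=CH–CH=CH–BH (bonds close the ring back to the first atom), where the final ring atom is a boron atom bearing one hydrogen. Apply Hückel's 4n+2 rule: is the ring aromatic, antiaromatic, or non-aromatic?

All ring atoms are sp² and supply a p orbital to the ring (the double-bond atoms are sp², each contributing one p electron; the boron has an empty p orbital); the conjugation is uninterrupted.
Counting π electrons: 3 × 2 = 6 from the double-bond units + 0 from the BH atom = 6.
That gives a 4n+2 count (6, n = 1).

Aromatic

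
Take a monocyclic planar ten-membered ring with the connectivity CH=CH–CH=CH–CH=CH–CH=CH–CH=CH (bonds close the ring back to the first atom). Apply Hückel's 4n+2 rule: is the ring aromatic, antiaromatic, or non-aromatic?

The p orbitals form a continuous loop: each doubly-bonded ring atom is sp² with one p-orbital electron. The ring is fully conjugated.
Tallying contributions gives 5 × 2 = 10 from the 5 double-bond units.
With 10 π electrons (n = 2), the Hückel 4n+2 condition holds.

Aromatic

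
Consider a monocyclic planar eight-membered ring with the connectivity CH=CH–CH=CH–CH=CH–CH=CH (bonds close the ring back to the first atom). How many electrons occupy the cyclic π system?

Check conjugation: each doubly-bonded ring atom is sp² with one p-orbital electron — every position has a p orbital, so the cyclic π system is continuous.
Adding the contributions, 4 × 2 = 8 from the 4 double-bond units.

8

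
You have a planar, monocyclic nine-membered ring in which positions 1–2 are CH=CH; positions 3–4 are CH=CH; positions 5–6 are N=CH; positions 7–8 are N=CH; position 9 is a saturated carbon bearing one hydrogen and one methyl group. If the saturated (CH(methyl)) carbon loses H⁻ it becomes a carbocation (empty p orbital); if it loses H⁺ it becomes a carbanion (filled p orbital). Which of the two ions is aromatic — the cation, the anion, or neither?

In either ion the ring is fully conjugated: every atom, including the new sp² carbon, supplies a p orbital.
Cation: 4 × 2 + 0 = 8 π electrons → 4(2), antiaromatic.
Anion: 4 × 2 + 2 = 10 π electrons → 4(2)+2, aromatic.

The anion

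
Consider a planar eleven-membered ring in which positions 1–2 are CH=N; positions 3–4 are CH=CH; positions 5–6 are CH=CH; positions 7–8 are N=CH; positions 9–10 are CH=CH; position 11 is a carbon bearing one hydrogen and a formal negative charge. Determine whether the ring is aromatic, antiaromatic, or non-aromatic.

Every ring atom contributes a p orbital perpendicular to the ring (every atom in a ring double bond is sp² and brings one electron to the p orbital; each =N– nitrogen is pyridine-type (lone pair in the sp² plane, one electron in the p orbital); the carbanion's lone pair occupies the p orbital), so the π system is cyclic and fully conjugated.
π-electron count: 5 × 2 = 10 from the double-bond units + 2 from the CH(-) atom = 12.
12 = 4(3); a planar, fully conjugated 4n system is antiaromatic.

Antiaromatic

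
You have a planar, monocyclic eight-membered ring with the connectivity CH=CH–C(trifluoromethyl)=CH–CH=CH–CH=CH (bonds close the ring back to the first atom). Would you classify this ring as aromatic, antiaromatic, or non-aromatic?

Check conjugation: every atom in a ring double bond is sp² and brings one electron to the p orbital — every position has a p orbital, so the cyclic π system is continuous.
Tallying contributions gives 4 × 2 = 8 from the 4 double-bond units.
A 4n π count (8, n = 2) in a planar conjugated ring means antiaromatic.

Antiaromatic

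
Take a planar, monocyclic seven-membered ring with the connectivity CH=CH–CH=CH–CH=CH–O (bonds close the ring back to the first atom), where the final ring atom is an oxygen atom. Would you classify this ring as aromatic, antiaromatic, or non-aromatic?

Antiaromatic

All ring atoms are sp² and supply a p orbital to the ring (the double-bond atoms are sp², each contributing one p electron; the oxygen donates one lone pair from its p orbital); the conjugation is uninterrupted.
Adding the contributions, 3 × 2 = 6 from the double-bond units + 2 from the O atom = 8.
A 4n π count (8, n = 2) in a planar conjugated ring means antiaromatic.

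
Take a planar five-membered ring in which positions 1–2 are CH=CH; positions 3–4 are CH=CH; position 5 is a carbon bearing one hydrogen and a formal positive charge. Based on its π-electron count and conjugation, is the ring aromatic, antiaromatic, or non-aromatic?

Antiaromatic

Every ring atom contributes a p orbital perpendicular to the ring (every atom in a ring double bond is sp² and brings one electron to the p orbital; the carbocation has an empty p orbital), so the π system is cyclic and fully conjugated.
Adding the contributions, 2 × 2 = 4 from the double-bond units + 0 from the CH(+) atom = 4.
4 is a 4n count (n = 1), so the planar conjugated ring is antiaromatic.
This is the cyclopentadienyl cation.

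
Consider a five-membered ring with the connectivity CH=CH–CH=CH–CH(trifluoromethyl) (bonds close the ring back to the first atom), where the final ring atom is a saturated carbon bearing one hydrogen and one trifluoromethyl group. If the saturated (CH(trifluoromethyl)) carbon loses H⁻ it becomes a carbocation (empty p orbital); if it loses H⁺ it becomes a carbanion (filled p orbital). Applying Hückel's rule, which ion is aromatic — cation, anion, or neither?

In both ions every ring atom is sp² and contributes a p orbital, so both rings are fully conjugated.
Cation: 2 × 2 + 0 = 4 π electrons → 4(1), antiaromatic.
Anion: 2 × 2 + 2 = 6 π electrons → 4(1)+2, aromatic.

The anion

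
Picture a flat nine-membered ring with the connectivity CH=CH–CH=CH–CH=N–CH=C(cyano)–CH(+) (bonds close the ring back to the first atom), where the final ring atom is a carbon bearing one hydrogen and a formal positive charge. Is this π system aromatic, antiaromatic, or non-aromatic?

All ring atoms are sp² and supply a p orbital to the ring (every atom in a ring double bond is sp² and brings one electron to the p orbital; the doubly-bonded nitrogens are pyridine-type — their lone pairs lie in the ring plane, leaving one electron in the p orbital; the carbocation has an empty p orbital); the conjugation is uninterrupted.
Adding the contributions, 4 × 2 = 8 from the double-bond units + 0 from the CH(+) atom = 8.
With 8 = 4·2 π electrons, Hückel's rule classifies the planar ring as antiaromatic.

Antiaromatic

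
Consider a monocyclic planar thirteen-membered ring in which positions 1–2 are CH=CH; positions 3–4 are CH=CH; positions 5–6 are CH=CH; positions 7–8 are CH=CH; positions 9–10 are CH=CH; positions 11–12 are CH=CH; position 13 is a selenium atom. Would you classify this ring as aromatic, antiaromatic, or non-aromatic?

Check conjugation: every atom in a ring double bond is sp² and brings one electron to the p orbital; the selenium donates one lone pair from its p orbital — every position has a p orbital, so the cyclic π system is continuous.
π-electron count: 6 × 2 = 12 from the double-bond units + 2 from the Se atom = 14.
That gives a 4n+2 count (14, n = 3).

Aromatic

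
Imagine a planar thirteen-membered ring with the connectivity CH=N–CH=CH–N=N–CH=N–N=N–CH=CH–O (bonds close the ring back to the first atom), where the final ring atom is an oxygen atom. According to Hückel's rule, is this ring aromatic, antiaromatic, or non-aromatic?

Check conjugation: each doubly-bonded ring atom is sp² with one p-orbital electron; each sp² =N– keeps its lone pair in-plane and puts one electron into the π system; the oxygen donates one lone pair from its p orbital — every position has a p orbital, so the cyclic π system is continuous.
Adding the contributions, 6 × 2 = 12 from the double-bond units + 2 from the O atom = 14.
14 = 4(3) + 2, which satisfies Hückel's 4n+2 rule.

Aromatic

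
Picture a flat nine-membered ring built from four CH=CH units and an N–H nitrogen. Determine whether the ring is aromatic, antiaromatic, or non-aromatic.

Check conjugation: the double-bond atoms are sp², each contributing one p electron; the pyrrole-type nitrogen donates its lone pair from the p orbital — every position has a p orbital, so the cyclic π system is continuous.
Adding the contributions, 4 × 2 = 8 from the double-bond units + 2 from the NH atom = 10.
10 = 4(2) + 2, which satisfies Hückel's 4n+2 rule.

Aromatic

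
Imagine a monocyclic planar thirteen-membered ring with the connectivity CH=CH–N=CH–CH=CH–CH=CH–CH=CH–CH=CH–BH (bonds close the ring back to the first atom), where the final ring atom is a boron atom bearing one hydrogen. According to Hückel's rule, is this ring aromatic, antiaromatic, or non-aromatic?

Antiaromatic

All ring atoms are sp² and supply a p orbital to the ring (each doubly-bonded ring atom is sp² with one p-orbital electron; each sp² =N– keeps its lone pair in-plane and puts one electron into the π system; the boron has an empty p orbital); the conjugation is uninterrupted.
Tallying contributions gives 6 × 2 = 12 from the double-bond units + 0 from the BH atom = 12.
With 12 = 4·3 π electrons, Hückel's rule classifies the planar ring as antiaromatic.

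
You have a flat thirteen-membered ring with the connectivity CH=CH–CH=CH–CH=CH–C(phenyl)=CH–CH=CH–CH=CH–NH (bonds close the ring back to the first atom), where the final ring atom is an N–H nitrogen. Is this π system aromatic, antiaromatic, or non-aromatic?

All ring atoms are sp² and supply a p orbital to the ring (every atom in a ring double bond is sp² and brings one electron to the p orbital; the pyrrole-type nitrogen donates its lone pair from the p orbital); the conjugation is uninterrupted.
Counting π electrons: 6 × 2 = 12 from the double-bond units + 2 from the NH atom = 14.
With 14 π electrons (n = 3), the Hückel 4n+2 condition holds.

Aromatic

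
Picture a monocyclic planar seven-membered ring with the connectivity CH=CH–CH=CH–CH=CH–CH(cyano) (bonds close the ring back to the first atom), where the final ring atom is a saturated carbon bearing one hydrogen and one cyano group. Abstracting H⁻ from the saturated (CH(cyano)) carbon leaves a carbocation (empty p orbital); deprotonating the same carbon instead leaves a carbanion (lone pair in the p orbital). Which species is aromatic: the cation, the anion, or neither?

The cation

In both ions every ring atom is sp² and contributes a p orbital, so both rings are fully conjugated.
Cation: 3 × 2 + 0 = 6 π electrons → 4(1)+2, aromatic.
Anion: 3 × 2 + 2 = 8 π electrons → 4(2), antiaromatic.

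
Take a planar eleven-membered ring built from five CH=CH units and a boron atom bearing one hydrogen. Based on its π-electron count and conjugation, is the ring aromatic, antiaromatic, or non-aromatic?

Aromatic

All ring atoms are sp² and supply a p orbital to the ring (each doubly-bonded ring atom is sp² with one p-orbital electron; the boron has an empty p orbital); the conjugation is uninterrupted.
Tallying contributions gives 5 × 2 = 10 from the double-bond units + 0 from the BH atom = 10.
Since 10 = 4·2 + 2, the ring meets the 4n+2 criterion.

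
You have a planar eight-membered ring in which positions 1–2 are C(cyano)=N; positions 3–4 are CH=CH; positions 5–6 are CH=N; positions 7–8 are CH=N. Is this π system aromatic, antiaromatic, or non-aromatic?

Antiaromatic

Every ring atom contributes a p orbital perpendicular to the ring (each doubly-bonded ring atom is sp² with one p-orbital electron; each sp² =N– keeps its lone pair in-plane and puts one electron into the π system), so the π system is cyclic and fully conjugated.
Adding the contributions, 4 × 2 = 8 from the 4 double-bond units.
8 = 4(2); a planar, fully conjugated 4n system is antiaromatic.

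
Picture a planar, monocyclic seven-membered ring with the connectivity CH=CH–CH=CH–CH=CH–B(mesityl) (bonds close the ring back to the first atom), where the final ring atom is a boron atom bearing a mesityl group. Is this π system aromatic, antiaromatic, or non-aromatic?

The p orbitals form a continuous loop: each doubly-bonded ring atom is sp² with one p-orbital electron; the boron has an empty p orbital. The ring is fully conjugated.
Adding the contributions, 3 × 2 = 6 from the double-bond units + 0 from the B(mesityl) atom = 6.
That gives a 4n+2 count (6, n = 1).

Aromatic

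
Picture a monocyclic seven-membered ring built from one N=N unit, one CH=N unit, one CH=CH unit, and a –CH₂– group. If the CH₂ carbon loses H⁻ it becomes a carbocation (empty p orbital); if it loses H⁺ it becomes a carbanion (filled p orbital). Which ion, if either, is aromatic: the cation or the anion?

The cation

Both ions have a continuous loop of p orbitals — each ring atom is sp².
Cation: 3 × 2 + 0 = 6 π electrons → 4(1)+2, aromatic.
Anion: 3 × 2 + 2 = 8 π electrons → 4(2), antiaromatic.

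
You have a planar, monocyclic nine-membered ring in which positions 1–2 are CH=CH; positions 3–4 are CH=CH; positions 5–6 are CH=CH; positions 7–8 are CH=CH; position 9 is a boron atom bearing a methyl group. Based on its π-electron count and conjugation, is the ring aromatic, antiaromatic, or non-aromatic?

Antiaromatic

Every ring atom contributes a p orbital perpendicular to the ring (the double-bond atoms are sp², each contributing one p electron; the boron has an empty p orbital), so the π system is cyclic and fully conjugated.
Counting π electrons: 4 × 2 = 8 from the double-bond units + 0 from the B(methyl) atom = 8.
A 4n π count (8, n = 2) in a planar conjugated ring means antiaromatic.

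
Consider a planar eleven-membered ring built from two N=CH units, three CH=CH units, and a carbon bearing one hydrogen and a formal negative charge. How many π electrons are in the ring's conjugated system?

12

Check conjugation: each doubly-bonded ring atom is sp² with one p-orbital electron; each sp² =N– keeps its lone pair in-plane and puts one electron into the π system; the carbanion's lone pair occupies the p orbital — every position has a p orbital, so the cyclic π system is continuous.
π-electron count: 5 × 2 = 10 from the double-bond units + 2 from the CH(-) atom = 12.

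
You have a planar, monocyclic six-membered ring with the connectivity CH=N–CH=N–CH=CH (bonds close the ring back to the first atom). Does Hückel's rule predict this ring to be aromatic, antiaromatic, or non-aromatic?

All ring atoms are sp² and supply a p orbital to the ring (every atom in a ring double bond is sp² and brings one electron to the p orbital; each sp² =N– keeps its lone pair in-plane and puts one electron into the π system); the conjugation is uninterrupted.
Tallying contributions gives 3 × 2 = 6 from the 3 double-bond units.
That gives a 4n+2 count (6, n = 1).

Aromatic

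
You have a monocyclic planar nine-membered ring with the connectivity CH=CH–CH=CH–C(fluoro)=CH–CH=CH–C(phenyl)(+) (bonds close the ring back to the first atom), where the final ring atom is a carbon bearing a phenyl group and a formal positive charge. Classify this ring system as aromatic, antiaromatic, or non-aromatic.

All ring atoms are sp² and supply a p orbital to the ring (the double-bond atoms are sp², each contributing one p electron; the carbocation has an empty p orbital); the conjugation is uninterrupted.
Adding the contributions, 4 × 2 = 8 from the double-bond units + 0 from the C(phenyl)(+) atom = 8.
With 8 = 4·2 π electrons, Hückel's rule classifies the planar ring as antiaromatic.

Antiaromatic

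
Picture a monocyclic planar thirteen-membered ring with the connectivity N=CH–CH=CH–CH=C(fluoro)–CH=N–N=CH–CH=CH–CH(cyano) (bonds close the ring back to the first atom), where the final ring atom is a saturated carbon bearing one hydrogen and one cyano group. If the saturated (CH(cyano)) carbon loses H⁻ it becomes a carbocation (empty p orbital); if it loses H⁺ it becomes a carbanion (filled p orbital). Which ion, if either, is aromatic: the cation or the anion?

The anion

Once that carbon is sp², every ring atom has a p orbital and both ions are fully conjugated.
Cation: 6 × 2 + 0 = 12 π electrons → 4(3), antiaromatic.
Anion: 6 × 2 + 2 = 14 π electrons → 4(3)+2, aromatic.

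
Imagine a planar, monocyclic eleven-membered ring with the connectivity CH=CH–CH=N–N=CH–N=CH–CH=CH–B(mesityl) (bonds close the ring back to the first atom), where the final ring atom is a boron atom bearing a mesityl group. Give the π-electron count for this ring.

10

Check conjugation: the double-bond atoms are sp², each contributing one p electron; each sp² =N– keeps its lone pair in-plane and puts one electron into the π system; the boron has an empty p orbital — every position has a p orbital, so the cyclic π system is continuous.
Counting π electrons: 5 × 2 = 10 from the double-bond units + 0 from the B(mesityl) atom = 10.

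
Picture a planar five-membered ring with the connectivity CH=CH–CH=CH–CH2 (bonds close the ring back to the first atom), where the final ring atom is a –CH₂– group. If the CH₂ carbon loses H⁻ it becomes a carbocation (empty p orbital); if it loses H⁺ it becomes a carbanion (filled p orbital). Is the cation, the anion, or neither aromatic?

The anion

Both ions have a continuous loop of p orbitals — each ring atom is sp².
Cation: 2 × 2 + 0 = 4 π electrons → 4(1), antiaromatic.
Anion: 2 × 2 + 2 = 6 π electrons → 4(1)+2, aromatic.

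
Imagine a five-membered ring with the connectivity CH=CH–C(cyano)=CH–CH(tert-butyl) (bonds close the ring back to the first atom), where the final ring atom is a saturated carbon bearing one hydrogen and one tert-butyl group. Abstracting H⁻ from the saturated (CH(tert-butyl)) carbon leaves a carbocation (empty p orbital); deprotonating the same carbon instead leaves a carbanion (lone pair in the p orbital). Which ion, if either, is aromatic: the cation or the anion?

In both ions every ring atom is sp² and contributes a p orbital, so both rings are fully conjugated.
Cation: 2 × 2 + 0 = 4 π electrons → 4(1), antiaromatic.
Anion: 2 × 2 + 2 = 6 π electrons → 4(1)+2, aromatic.

The anion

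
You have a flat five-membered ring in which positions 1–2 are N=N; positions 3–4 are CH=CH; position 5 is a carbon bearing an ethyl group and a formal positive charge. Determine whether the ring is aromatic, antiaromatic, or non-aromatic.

The p orbitals form a continuous loop: each doubly-bonded ring atom is sp² with one p-orbital electron; the doubly-bonded nitrogens are pyridine-type — their lone pairs lie in the ring plane, leaving one electron in the p orbital; the carbocation has an empty p orbital. The ring is fully conjugated.
Counting π electrons: 2 × 2 = 4 from the double-bond units + 0 from the C(ethyl)(+) atom = 4.
4 is a 4n count (n = 1), so the planar conjugated ring is antiaromatic.

Antiaromatic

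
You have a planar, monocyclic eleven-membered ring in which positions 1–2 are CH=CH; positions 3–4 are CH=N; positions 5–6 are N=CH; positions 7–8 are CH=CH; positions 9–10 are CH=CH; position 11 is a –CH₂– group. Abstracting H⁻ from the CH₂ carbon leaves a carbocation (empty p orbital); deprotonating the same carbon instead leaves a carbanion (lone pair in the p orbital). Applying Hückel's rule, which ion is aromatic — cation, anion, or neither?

The cation

Once that carbon is sp², every ring atom has a p orbital and both ions are fully conjugated.
Cation: 5 × 2 + 0 = 10 π electrons → 4(2)+2, aromatic.
Anion: 5 × 2 + 2 = 12 π electrons → 4(3), antiaromatic.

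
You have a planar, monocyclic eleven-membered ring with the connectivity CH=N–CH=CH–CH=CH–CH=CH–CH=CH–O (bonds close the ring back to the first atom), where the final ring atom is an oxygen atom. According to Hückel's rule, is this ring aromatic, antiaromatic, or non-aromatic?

Antiaromatic

All ring atoms are sp² and supply a p orbital to the ring (each doubly-bonded ring atom is sp² with one p-orbital electron; each sp² =N– keeps its lone pair in-plane and puts one electron into the π system; the oxygen donates one lone pair from its p orbital); the conjugation is uninterrupted.
Counting π electrons: 5 × 2 = 10 from the double-bond units + 2 from the O atom = 12.
With 12 = 4·3 π electrons, Hückel's rule classifies the planar ring as antiaromatic.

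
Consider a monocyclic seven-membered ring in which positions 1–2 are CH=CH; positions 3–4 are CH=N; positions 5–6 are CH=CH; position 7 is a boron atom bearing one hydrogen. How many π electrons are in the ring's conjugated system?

6

Check conjugation: every atom in a ring double bond is sp² and brings one electron to the p orbital; each =N– nitrogen is pyridine-type (lone pair in the sp² plane, one electron in the p orbital); the boron has an empty p orbital — every position has a p orbital, so the cyclic π system is continuous.
Counting π electrons: 3 × 2 = 6 from the double-bond units + 0 from the BH atom = 6.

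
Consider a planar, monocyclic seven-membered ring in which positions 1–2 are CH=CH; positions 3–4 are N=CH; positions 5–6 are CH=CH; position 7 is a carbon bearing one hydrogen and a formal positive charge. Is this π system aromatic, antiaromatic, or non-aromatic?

Every ring atom contributes a p orbital perpendicular to the ring (each doubly-bonded ring atom is sp² with one p-orbital electron; the doubly-bonded nitrogens are pyridine-type — their lone pairs lie in the ring plane, leaving one electron in the p orbital; the carbocation has an empty p orbital), so the π system is cyclic and fully conjugated.
Tallying contributions gives 3 × 2 = 6 from the double-bond units + 0 from the CH(+) atom = 6.
Since 6 = 4·1 + 2, the ring meets the 4n+2 criterion.

Aromatic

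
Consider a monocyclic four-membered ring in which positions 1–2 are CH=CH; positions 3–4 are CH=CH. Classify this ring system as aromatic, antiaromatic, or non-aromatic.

Every ring atom contributes a p orbital perpendicular to the ring (each doubly-bonded ring atom is sp² with one p-orbital electron), so the π system is cyclic and fully conjugated.
Counting π electrons: 2 × 2 = 4 from the 2 double-bond units.
A 4n π count (4, n = 1) in a planar conjugated ring means antiaromatic.
(This ring is cyclobutadiene.)

Antiaromatic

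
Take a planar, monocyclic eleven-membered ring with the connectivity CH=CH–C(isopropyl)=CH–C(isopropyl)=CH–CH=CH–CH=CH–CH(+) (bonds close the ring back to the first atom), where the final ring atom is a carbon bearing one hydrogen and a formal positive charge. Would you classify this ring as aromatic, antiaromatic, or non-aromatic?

Aromatic

The p orbitals form a continuous loop: the double-bond atoms are sp², each contributing one p electron; the carbocation has an empty p orbital. The ring is fully conjugated.
Counting π electrons: 5 × 2 = 10 from the double-bond units + 0 from the CH(+) atom = 10.
That gives a 4n+2 count (10, n = 2).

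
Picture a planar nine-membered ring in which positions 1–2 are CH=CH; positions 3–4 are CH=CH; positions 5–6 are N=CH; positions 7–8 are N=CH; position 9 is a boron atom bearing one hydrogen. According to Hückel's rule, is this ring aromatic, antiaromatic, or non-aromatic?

Antiaromatic

The p orbitals form a continuous loop: every atom in a ring double bond is sp² and brings one electron to the p orbital; the doubly-bonded nitrogens are pyridine-type — their lone pairs lie in the ring plane, leaving one electron in the p orbital; the boron has an empty p orbital. The ring is fully conjugated.
Tallying contributions gives 4 × 2 = 8 from the double-bond units + 0 from the BH atom = 8.
A 4n π count (8, n = 2) in a planar conjugated ring means antiaromatic.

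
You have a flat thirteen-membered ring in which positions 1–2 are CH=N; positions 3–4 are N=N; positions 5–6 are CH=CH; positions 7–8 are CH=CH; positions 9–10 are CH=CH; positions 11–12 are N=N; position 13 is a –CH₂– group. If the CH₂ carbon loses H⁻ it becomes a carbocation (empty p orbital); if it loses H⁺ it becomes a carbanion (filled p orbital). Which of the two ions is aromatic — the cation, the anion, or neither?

In both ions every ring atom is sp² and contributes a p orbital, so both rings are fully conjugated.
Cation: 6 × 2 + 0 = 12 π electrons → 4(3), antiaromatic.
Anion: 6 × 2 + 2 = 14 π electrons → 4(3)+2, aromatic.

The anion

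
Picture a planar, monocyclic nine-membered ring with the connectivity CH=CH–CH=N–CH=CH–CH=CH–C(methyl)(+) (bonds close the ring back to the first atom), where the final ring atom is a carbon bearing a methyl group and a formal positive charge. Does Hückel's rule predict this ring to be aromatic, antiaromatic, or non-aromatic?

All ring atoms are sp² and supply a p orbital to the ring (every atom in a ring double bond is sp² and brings one electron to the p orbital; the doubly-bonded nitrogens are pyridine-type — their lone pairs lie in the ring plane, leaving one electron in the p orbital; the carbocation has an empty p orbital); the conjugation is uninterrupted.
Counting π electrons: 4 × 2 = 8 from the double-bond units + 0 from the C(methyl)(+) atom = 8.
A 4n π count (8, n = 2) in a planar conjugated ring means antiaromatic.

Antiaromatic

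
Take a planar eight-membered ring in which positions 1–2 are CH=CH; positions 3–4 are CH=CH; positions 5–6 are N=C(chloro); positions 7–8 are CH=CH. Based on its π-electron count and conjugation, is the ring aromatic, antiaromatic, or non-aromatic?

Antiaromatic

Check conjugation: the double-bond atoms are sp², each contributing one p electron; the doubly-bonded nitrogens are pyridine-type — their lone pairs lie in the ring plane, leaving one electron in the p orbital — every position has a p orbital, so the cyclic π system is continuous.
Tallying contributions gives 4 × 2 = 8 from the 4 double-bond units.
8 is a 4n count (n = 2), so the planar conjugated ring is antiaromatic.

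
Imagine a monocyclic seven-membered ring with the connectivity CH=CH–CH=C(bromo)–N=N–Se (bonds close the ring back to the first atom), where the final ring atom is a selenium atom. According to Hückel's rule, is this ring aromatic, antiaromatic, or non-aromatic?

The p orbitals form a continuous loop: the double-bond atoms are sp², each contributing one p electron; each sp² =N– keeps its lone pair in-plane and puts one electron into the π system; the selenium donates one lone pair from its p orbital. The ring is fully conjugated.
Adding the contributions, 3 × 2 = 6 from the double-bond units + 2 from the Se atom = 8.
With 8 = 4·2 π electrons, Hückel's rule classifies the planar ring as antiaromatic.

Antiaromatic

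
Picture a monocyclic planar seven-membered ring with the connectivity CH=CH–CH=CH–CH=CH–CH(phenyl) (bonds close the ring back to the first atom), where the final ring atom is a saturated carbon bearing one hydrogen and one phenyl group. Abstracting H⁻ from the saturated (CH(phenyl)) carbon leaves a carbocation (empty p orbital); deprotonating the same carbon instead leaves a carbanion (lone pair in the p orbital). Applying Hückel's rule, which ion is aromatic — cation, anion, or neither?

In either ion the ring is fully conjugated: every atom, including the new sp² carbon, supplies a p orbital.
Cation: 3 × 2 + 0 = 6 π electrons → 4(1)+2, aromatic.
Anion: 3 × 2 + 2 = 8 π electrons → 4(2), antiaromatic.

The cation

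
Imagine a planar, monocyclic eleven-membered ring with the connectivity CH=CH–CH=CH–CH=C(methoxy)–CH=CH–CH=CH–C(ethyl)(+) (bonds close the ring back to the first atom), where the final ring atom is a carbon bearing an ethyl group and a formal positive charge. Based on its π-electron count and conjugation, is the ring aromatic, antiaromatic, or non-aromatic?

Aromatic

Every ring atom contributes a p orbital perpendicular to the ring (the double-bond atoms are sp², each contributing one p electron; the carbocation has an empty p orbital), so the π system is cyclic and fully conjugated.
Adding the contributions, 5 × 2 = 10 from the double-bond units + 0 from the C(ethyl)(+) atom = 10.
With 10 π electrons (n = 2), the Hückel 4n+2 condition holds.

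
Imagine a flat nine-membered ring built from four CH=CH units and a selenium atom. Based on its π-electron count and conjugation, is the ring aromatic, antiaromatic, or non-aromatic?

Aromatic

Check conjugation: the double-bond atoms are sp², each contributing one p electron; the selenium donates one lone pair from its p orbital — every position has a p orbital, so the cyclic π system is continuous.
Adding the contributions, 4 × 2 = 8 from the double-bond units + 2 from the Se atom = 10.
10 = 4(2) + 2, which satisfies Hückel's 4n+2 rule.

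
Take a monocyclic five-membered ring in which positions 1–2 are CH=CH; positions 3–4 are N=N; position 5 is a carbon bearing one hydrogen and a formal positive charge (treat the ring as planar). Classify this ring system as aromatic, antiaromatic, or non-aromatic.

Antiaromatic

Every ring atom contributes a p orbital perpendicular to the ring (each doubly-bonded ring atom is sp² with one p-orbital electron; each =N– nitrogen is pyridine-type (lone pair in the sp² plane, one electron in the p orbital); the carbocation has an empty p orbital), so the π system is cyclic and fully conjugated.
Tallying contributions gives 2 × 2 = 4 from the double-bond units + 0 from the CH(+) atom = 4.
With 4 = 4·1 π electrons, Hückel's rule classifies the planar ring as antiaromatic.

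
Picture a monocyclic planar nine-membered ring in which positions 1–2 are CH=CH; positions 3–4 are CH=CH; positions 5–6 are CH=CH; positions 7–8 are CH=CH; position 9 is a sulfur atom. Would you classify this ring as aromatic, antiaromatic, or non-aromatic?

All ring atoms are sp² and supply a p orbital to the ring (every atom in a ring double bond is sp² and brings one electron to the p orbital; the sulfur donates one lone pair from its p orbital); the conjugation is uninterrupted.
Tallying contributions gives 4 × 2 = 8 from the double-bond units + 2 from the S atom = 10.
That gives a 4n+2 count (10, n = 2).

Aromatic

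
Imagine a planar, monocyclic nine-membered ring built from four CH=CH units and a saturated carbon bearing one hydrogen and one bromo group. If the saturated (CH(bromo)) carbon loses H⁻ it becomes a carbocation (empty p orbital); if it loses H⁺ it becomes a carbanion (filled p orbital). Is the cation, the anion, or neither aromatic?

Once that carbon is sp², every ring atom has a p orbital and both ions are fully conjugated.
Cation: 4 × 2 + 0 = 8 π electrons → 4(2), antiaromatic.
Anion: 4 × 2 + 2 = 10 π electrons → 4(2)+2, aromatic.

The anion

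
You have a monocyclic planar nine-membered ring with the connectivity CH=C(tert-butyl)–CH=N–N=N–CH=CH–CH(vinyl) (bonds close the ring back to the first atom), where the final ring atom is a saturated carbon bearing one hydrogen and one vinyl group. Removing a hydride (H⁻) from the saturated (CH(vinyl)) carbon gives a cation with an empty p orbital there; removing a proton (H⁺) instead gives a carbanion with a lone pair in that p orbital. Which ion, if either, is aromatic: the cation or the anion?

The anion

Both ions have a continuous loop of p orbitals — each ring atom is sp².
Cation: 4 × 2 + 0 = 8 π electrons → 4(2), antiaromatic.
Anion: 4 × 2 + 2 = 10 π electrons → 4(2)+2, aromatic.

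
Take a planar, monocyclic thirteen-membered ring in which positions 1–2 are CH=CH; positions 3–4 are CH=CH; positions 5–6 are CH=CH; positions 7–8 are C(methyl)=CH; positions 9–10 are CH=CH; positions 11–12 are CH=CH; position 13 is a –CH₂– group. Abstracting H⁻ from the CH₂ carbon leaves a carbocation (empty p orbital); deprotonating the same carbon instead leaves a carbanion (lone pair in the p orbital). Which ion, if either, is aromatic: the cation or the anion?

Once that carbon is sp², every ring atom has a p orbital and both ions are fully conjugated.
Cation: 6 × 2 + 0 = 12 π electrons → 4(3), antiaromatic.
Anion: 6 × 2 + 2 = 14 π electrons → 4(3)+2, aromatic.

The anion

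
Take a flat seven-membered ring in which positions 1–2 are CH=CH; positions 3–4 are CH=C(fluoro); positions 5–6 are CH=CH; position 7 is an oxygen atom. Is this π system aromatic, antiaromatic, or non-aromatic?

All ring atoms are sp² and supply a p orbital to the ring (the double-bond atoms are sp², each contributing one p electron; the oxygen donates one lone pair from its p orbital); the conjugation is uninterrupted.
Tallying contributions gives 3 × 2 = 6 from the double-bond units + 2 from the O atom = 8.
8 = 4(2); a planar, fully conjugated 4n system is antiaromatic.

Antiaromatic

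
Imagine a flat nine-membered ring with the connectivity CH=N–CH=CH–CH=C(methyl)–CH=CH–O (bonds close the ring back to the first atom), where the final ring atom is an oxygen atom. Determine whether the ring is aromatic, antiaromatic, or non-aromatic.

Aromatic

Every ring atom contributes a p orbital perpendicular to the ring (every atom in a ring double bond is sp² and brings one electron to the p orbital; each =N– nitrogen is pyridine-type (lone pair in the sp² plane, one electron in the p orbital); the oxygen donates one lone pair from its p orbital), so the π system is cyclic and fully conjugated.
π-electron count: 4 × 2 = 8 from the double-bond units + 2 from the O atom = 10.
10 = 4(2) + 2, which satisfies Hückel's 4n+2 rule.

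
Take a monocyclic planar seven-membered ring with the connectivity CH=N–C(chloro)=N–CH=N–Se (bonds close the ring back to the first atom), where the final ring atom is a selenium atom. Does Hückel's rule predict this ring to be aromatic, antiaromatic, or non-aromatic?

Antiaromatic

All ring atoms are sp² and supply a p orbital to the ring (each doubly-bonded ring atom is sp² with one p-orbital electron; each =N– nitrogen is pyridine-type (lone pair in the sp² plane, one electron in the p orbital); the selenium donates one lone pair from its p orbital); the conjugation is uninterrupted.
π-electron count: 3 × 2 = 6 from the double-bond units + 2 from the Se atom = 8.
With 8 = 4·2 π electrons, Hückel's rule classifies the planar ring as antiaromatic.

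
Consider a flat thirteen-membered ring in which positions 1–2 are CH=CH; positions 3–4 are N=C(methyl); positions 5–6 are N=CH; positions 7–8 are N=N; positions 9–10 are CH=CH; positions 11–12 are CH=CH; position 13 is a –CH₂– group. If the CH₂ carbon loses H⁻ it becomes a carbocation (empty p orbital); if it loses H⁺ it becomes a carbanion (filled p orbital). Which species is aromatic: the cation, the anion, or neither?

The anion

Both ions have a continuous loop of p orbitals — each ring atom is sp².
Cation: 6 × 2 + 0 = 12 π electrons → 4(3), antiaromatic.
Anion: 6 × 2 + 2 = 14 π electrons → 4(3)+2, aromatic.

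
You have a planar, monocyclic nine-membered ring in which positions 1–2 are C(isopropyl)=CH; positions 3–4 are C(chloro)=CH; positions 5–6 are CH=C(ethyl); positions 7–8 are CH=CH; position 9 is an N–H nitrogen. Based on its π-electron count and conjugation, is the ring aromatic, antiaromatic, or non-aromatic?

The p orbitals form a continuous loop: each doubly-bonded ring atom is sp² with one p-orbital electron; the pyrrole-type nitrogen donates its lone pair from the p orbital. The ring is fully conjugated.
π-electron count: 4 × 2 = 8 from the double-bond units + 2 from the NH atom = 10.
Since 10 = 4·2 + 2, the ring meets the 4n+2 criterion.

Aromatic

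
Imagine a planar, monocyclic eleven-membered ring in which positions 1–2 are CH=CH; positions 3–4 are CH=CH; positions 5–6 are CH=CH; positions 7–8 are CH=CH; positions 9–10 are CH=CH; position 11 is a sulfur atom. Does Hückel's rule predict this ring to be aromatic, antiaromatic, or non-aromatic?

Check conjugation: every atom in a ring double bond is sp² and brings one electron to the p orbital; the sulfur donates one lone pair from its p orbital — every position has a p orbital, so the cyclic π system is continuous.
Tallying contributions gives 5 × 2 = 10 from the double-bond units + 2 from the S atom = 12.
12 = 4(3); a planar, fully conjugated 4n system is antiaromatic.

Antiaromatic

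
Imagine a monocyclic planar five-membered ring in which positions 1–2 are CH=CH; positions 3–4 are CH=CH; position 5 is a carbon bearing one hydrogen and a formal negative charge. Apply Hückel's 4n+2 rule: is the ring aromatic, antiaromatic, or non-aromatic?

Aromatic

Check conjugation: every atom in a ring double bond is sp² and brings one electron to the p orbital; the carbanion's lone pair occupies the p orbital — every position has a p orbital, so the cyclic π system is continuous.
Adding the contributions, 2 × 2 = 4 from the double-bond units + 2 from the CH(-) atom = 6.
6 = 4(1) + 2, which satisfies Hückel's 4n+2 rule.
(The species described is the cyclopentadienyl anion.)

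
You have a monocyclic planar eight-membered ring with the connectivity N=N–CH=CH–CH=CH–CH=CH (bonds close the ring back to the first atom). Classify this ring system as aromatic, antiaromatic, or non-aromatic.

Check conjugation: each doubly-bonded ring atom is sp² with one p-orbital electron; each sp² =N– keeps its lone pair in-plane and puts one electron into the π system — every position has a p orbital, so the cyclic π system is continuous.
Adding the contributions, 4 × 2 = 8 from the 4 double-bond units.
With 8 = 4·2 π electrons, Hückel's rule classifies the planar ring as antiaromatic.

Antiaromatic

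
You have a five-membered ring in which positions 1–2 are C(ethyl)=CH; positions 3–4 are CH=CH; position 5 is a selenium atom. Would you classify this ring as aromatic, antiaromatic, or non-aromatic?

The p orbitals form a continuous loop: each doubly-bonded ring atom is sp² with one p-orbital electron; the selenium donates one lone pair from its p orbital. The ring is fully conjugated.
Counting π electrons: 2 × 2 = 4 from the double-bond units + 2 from the Se atom = 6.
That gives a 4n+2 count (6, n = 1).

Aromatic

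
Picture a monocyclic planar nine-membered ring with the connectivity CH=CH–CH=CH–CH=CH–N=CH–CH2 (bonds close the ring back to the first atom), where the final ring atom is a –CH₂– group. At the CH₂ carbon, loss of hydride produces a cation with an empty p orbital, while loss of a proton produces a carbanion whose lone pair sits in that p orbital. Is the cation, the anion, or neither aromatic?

The anion

In either ion the ring is fully conjugated: every atom, including the new sp² carbon, supplies a p orbital.
Cation: 4 × 2 + 0 = 8 π electrons → 4(2), antiaromatic.
Anion: 4 × 2 + 2 = 10 π electrons → 4(2)+2, aromatic.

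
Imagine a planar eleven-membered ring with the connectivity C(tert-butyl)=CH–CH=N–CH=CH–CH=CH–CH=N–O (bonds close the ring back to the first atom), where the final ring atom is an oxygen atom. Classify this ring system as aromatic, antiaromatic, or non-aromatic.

The p orbitals form a continuous loop: each doubly-bonded ring atom is sp² with one p-orbital electron; each =N– nitrogen is pyridine-type (lone pair in the sp² plane, one electron in the p orbital); the oxygen donates one lone pair from its p orbital. The ring is fully conjugated.
Tallying contributions gives 5 × 2 = 10 from the double-bond units + 2 from the O atom = 12.
A 4n π count (12, n = 3) in a planar conjugated ring means antiaromatic.

Antiaromatic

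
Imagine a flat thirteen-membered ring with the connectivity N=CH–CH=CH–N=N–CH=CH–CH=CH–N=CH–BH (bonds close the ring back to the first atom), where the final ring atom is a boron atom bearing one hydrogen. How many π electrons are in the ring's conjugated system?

Every ring atom contributes a p orbital perpendicular to the ring (each doubly-bonded ring atom is sp² with one p-orbital electron; each =N– nitrogen is pyridine-type (lone pair in the sp² plane, one electron in the p orbital); the boron has an empty p orbital), so the π system is cyclic and fully conjugated.
Tallying contributions gives 6 × 2 = 12 from the double-bond units + 0 from the BH atom = 12.

12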